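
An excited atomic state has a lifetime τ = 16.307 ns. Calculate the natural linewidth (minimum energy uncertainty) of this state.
20.182 neV

Using the energy-time uncertainty principle:
ΔEΔt ≥ ℏ/2

The lifetime τ represents the time uncertainty Δt.
The natural linewidth (minimum energy uncertainty) is:

ΔE = ℏ/(2τ)
ΔE = (1.055e-34 J·s) / (2 × 1.631e-08 s)
ΔE = 3.233e-27 J = 20.182 neV

This natural linewidth limits the precision of spectroscopic measurements.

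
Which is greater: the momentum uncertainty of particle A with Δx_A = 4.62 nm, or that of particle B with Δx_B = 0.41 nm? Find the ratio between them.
Particle B has the larger minimum momentum uncertainty, by a factor of 11.27.

For each particle, the minimum momentum uncertainty is Δp_min = ℏ/(2Δx):

Particle A: Δp_A = ℏ/(2×4.620e-09 m) = 1.141e-26 kg·m/s
Particle B: Δp_B = ℏ/(2×4.100e-10 m) = 1.286e-25 kg·m/s

Ratio: Δp_B/Δp_A = 11.27

Since Δp_min ∝ 1/Δx, the particle with smaller position uncertainty (B) has larger momentum uncertainty.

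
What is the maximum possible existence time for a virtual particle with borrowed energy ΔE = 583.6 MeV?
5.639 × 10^-25 s

Using the energy-time uncertainty principle:
ΔEΔt ≥ ℏ/2

For a virtual particle borrowing energy ΔE, the maximum lifetime is:
Δt_max = ℏ/(2ΔE)

Converting energy:
ΔE = 583.6 MeV = 9.350e-11 J

Δt_max = (1.055e-34 J·s) / (2 × 9.350e-11 J)
Δt_max = 5.639e-25 s = 5.639 × 10^-25 s

Virtual particles with higher borrowed energy exist for shorter times.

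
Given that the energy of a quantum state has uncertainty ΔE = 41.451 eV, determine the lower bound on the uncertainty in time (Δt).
7.940 as

Using the energy-time uncertainty principle:
ΔEΔt ≥ ℏ/2

The minimum uncertainty in time is:
Δt_min = ℏ/(2ΔE)
Δt_min = (1.055e-34 J·s) / (2 × 6.641e-18 J)
Δt_min = 7.940e-18 s = 7.940 as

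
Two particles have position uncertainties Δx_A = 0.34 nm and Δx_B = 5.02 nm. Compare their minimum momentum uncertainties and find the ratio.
Particle A has the larger minimum momentum uncertainty, by a factor of 14.76.

For each particle, the minimum momentum uncertainty is Δp_min = ℏ/(2Δx):

Particle A: Δp_A = ℏ/(2×3.400e-10 m) = 1.551e-25 kg·m/s
Particle B: Δp_B = ℏ/(2×5.020e-09 m) = 1.050e-26 kg·m/s

Ratio: Δp_A/Δp_B = 14.76

Since Δp_min ∝ 1/Δx, the particle with smaller position uncertainty (A) has larger momentum uncertainty.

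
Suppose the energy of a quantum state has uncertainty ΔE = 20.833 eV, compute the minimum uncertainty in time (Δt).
15.797 as

Using the energy-time uncertainty principle:
ΔEΔt ≥ ℏ/2

The minimum uncertainty in time is:
Δt_min = ℏ/(2ΔE)
Δt_min = (1.055e-34 J·s) / (2 × 3.338e-18 J)
Δt_min = 1.580e-17 s = 15.797 as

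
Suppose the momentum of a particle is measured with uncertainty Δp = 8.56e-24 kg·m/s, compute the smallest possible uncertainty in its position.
6.160 pm

Using the Heisenberg uncertainty principle:
ΔxΔp ≥ ℏ/2

The minimum uncertainty in position is:
Δx_min = ℏ/(2Δp)
Δx_min = (1.055e-34 J·s) / (2 × 8.560e-24 kg·m/s)
Δx_min = 6.160e-12 m = 6.160 pm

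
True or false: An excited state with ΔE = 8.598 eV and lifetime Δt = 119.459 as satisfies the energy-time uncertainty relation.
Yes, it satisfies the uncertainty relation.

Calculate the product ΔEΔt:
ΔE = 8.598 eV = 1.378e-18 J
ΔEΔt = (1.378e-18 J) × (1.195e-16 s)
ΔEΔt = 1.646e-34 J·s

Compare to the minimum allowed value ℏ/2:
ℏ/2 = 5.273e-35 J·s

Since ΔEΔt = 1.646e-34 J·s ≥ 5.273e-35 J·s = ℏ/2,
this satisfies the uncertainty relation.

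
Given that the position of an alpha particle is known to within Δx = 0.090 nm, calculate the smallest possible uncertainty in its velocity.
88.172 m/s

Using the Heisenberg uncertainty principle and Δp = mΔv:
ΔxΔp ≥ ℏ/2
Δx(mΔv) ≥ ℏ/2

The minimum uncertainty in velocity is:
Δv_min = ℏ/(2mΔx)
Δv_min = (1.055e-34 J·s) / (2 × 6.645e-27 kg × 9.000e-11 m)
Δv_min = 8.817e+01 m/s = 88.172 m/s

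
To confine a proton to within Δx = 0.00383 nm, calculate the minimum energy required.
353.636 meV

Localizing a particle requires giving it sufficient momentum uncertainty:

1. From uncertainty principle: Δp ≥ ℏ/(2Δx)
   Δp_min = (1.055e-34 J·s) / (2 × 3.830e-12 m)
   Δp_min = 1.377e-23 kg·m/s

2. This momentum uncertainty corresponds to kinetic energy:
   KE ≈ (Δp)²/(2m) = (1.377e-23)²/(2 × 1.673e-27 kg)
   KE = 5.666e-20 J = 353.636 meV

Tighter localization requires more energy.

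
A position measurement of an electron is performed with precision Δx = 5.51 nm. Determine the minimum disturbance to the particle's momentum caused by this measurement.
9.570 × 10^-27 kg·m/s

The uncertainty principle implies that measuring position disturbs momentum:
ΔxΔp ≥ ℏ/2

When we measure position with precision Δx, we necessarily introduce a momentum uncertainty:
Δp ≥ ℏ/(2Δx)
Δp_min = (1.055e-34 J·s) / (2 × 5.510e-09 m)
Δp_min = 9.570e-27 kg·m/s

The more precisely we measure position, the greater the momentum disturbance.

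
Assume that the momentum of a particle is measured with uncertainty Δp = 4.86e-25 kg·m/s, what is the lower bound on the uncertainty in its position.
108.495 pm

Using the Heisenberg uncertainty principle:
ΔxΔp ≥ ℏ/2

The minimum uncertainty in position is:
Δx_min = ℏ/(2Δp)
Δx_min = (1.055e-34 J·s) / (2 × 4.860e-25 kg·m/s)
Δx_min = 1.085e-10 m = 108.495 pm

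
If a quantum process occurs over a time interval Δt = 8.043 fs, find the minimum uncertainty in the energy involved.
40.918 meV

Using the energy-time uncertainty principle:
ΔEΔt ≥ ℏ/2

The minimum uncertainty in energy is:
ΔE_min = ℏ/(2Δt)
ΔE_min = (1.055e-34 J·s) / (2 × 8.043e-15 s)
ΔE_min = 6.556e-21 J = 40.918 meV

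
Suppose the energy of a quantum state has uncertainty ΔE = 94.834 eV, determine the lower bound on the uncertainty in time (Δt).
3.470 as

Using the energy-time uncertainty principle:
ΔEΔt ≥ ℏ/2

The minimum uncertainty in time is:
Δt_min = ℏ/(2ΔE)
Δt_min = (1.055e-34 J·s) / (2 × 1.519e-17 J)
Δt_min = 3.470e-18 s = 3.470 as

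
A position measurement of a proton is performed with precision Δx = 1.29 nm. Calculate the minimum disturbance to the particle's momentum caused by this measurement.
4.087 × 10^-26 kg·m/s

The uncertainty principle implies that measuring position disturbs momentum:
ΔxΔp ≥ ℏ/2

When we measure position with precision Δx, we necessarily introduce a momentum uncertainty:
Δp ≥ ℏ/(2Δx)
Δp_min = (1.055e-34 J·s) / (2 × 1.290e-09 m)
Δp_min = 4.087e-26 kg·m/s

The more precisely we measure position, the greater the momentum disturbance.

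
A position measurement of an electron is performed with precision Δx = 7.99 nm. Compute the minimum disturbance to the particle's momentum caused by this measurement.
6.599 × 10^-27 kg·m/s

The uncertainty principle implies that measuring position disturbs momentum:
ΔxΔp ≥ ℏ/2

When we measure position with precision Δx, we necessarily introduce a momentum uncertainty:
Δp ≥ ℏ/(2Δx)
Δp_min = (1.055e-34 J·s) / (2 × 7.990e-09 m)
Δp_min = 6.599e-27 kg·m/s

The more precisely we measure position, the greater the momentum disturbance.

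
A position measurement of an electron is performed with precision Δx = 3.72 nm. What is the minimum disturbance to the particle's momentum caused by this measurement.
1.417 × 10^-26 kg·m/s

The uncertainty principle implies that measuring position disturbs momentum:
ΔxΔp ≥ ℏ/2

When we measure position with precision Δx, we necessarily introduce a momentum uncertainty:
Δp ≥ ℏ/(2Δx)
Δp_min = (1.055e-34 J·s) / (2 × 3.720e-09 m)
Δp_min = 1.417e-26 kg·m/s

The more precisely we measure position, the greater the momentum disturbance.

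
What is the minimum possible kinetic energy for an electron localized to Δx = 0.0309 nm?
9.976 eV

Localizing a particle requires giving it sufficient momentum uncertainty:

1. From uncertainty principle: Δp ≥ ℏ/(2Δx)
   Δp_min = (1.055e-34 J·s) / (2 × 3.090e-11 m)
   Δp_min = 1.706e-24 kg·m/s

2. This momentum uncertainty corresponds to kinetic energy:
   KE ≈ (Δp)²/(2m) = (1.706e-24)²/(2 × 9.109e-31 kg)
   KE = 1.598e-18 J = 9.976 eV

Tighter localization requires more energy.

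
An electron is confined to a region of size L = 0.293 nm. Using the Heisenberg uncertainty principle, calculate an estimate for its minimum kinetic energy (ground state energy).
110.950 meV

Using the uncertainty principle to estimate ground state energy:

1. The position uncertainty is approximately the confinement size:
   Δx ≈ L = 2.930e-10 m

2. From ΔxΔp ≥ ℏ/2, the minimum momentum uncertainty is:
   Δp ≈ ℏ/(2L) = 1.800e-25 kg·m/s

3. The kinetic energy is approximately:
   KE ≈ (Δp)²/(2m) = (1.800e-25)²/(2 × 9.109e-31 kg)
   KE ≈ 1.778e-20 J = 110.950 meV

This is an order-of-magnitude estimate of the ground state energy.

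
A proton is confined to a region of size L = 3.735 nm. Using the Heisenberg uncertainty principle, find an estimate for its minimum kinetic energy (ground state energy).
371.854 neV

Using the uncertainty principle to estimate ground state energy:

1. The position uncertainty is approximately the confinement size:
   Δx ≈ L = 3.735e-09 m

2. From ΔxΔp ≥ ℏ/2, the minimum momentum uncertainty is:
   Δp ≈ ℏ/(2L) = 1.412e-26 kg·m/s

3. The kinetic energy is approximately:
   KE ≈ (Δp)²/(2m) = (1.412e-26)²/(2 × 1.673e-27 kg)
   KE ≈ 5.958e-26 J = 371.854 neV

This is an order-of-magnitude estimate of the ground state energy.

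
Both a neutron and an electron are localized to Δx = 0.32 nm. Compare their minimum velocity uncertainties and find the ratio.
The electron has the larger minimum velocity uncertainty, by a ratio of 1838.7.

For both particles, Δp_min = ℏ/(2Δx) = 1.648e-25 kg·m/s (same for both).

The velocity uncertainty is Δv = Δp/m:
- neutron: Δv = 1.648e-25 / 1.675e-27 = 9.838e+01 m/s = 98.378 m/s
- electron: Δv = 1.648e-25 / 9.109e-31 = 1.809e+05 m/s = 180.887 km/s

Ratio: 1.809e+05 / 9.838e+01 = 1838.7

The lighter particle has larger velocity uncertainty because Δv ∝ 1/m.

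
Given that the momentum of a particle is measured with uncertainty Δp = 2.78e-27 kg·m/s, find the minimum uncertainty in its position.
18.967 nm

Using the Heisenberg uncertainty principle:
ΔxΔp ≥ ℏ/2

The minimum uncertainty in position is:
Δx_min = ℏ/(2Δp)
Δx_min = (1.055e-34 J·s) / (2 × 2.780e-27 kg·m/s)
Δx_min = 1.897e-08 m = 18.967 nm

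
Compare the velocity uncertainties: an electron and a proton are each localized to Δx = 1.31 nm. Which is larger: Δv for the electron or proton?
The electron has the larger minimum velocity uncertainty, by a ratio of 1836.2.

For both particles, Δp_min = ℏ/(2Δx) = 4.025e-26 kg·m/s (same for both).

The velocity uncertainty is Δv = Δp/m:
- electron: Δv = 4.025e-26 / 9.109e-31 = 4.419e+04 m/s = 44.186 km/s
- proton: Δv = 4.025e-26 / 1.673e-27 = 2.406e+01 m/s = 24.065 m/s

Ratio: 4.419e+04 / 2.406e+01 = 1836.2

The lighter particle has larger velocity uncertainty because Δv ∝ 1/m.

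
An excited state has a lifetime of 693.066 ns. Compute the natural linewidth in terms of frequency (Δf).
114.819 kHz

Using the energy-time uncertainty principle and E = hf:
ΔEΔt ≥ ℏ/2
hΔf·Δt ≥ ℏ/2

The minimum frequency uncertainty is:
Δf = ℏ/(2hτ) = 1/(4πτ)
Δf = 1/(4π × 6.931e-07 s)
Δf = 1.148e+05 Hz = 114.819 kHz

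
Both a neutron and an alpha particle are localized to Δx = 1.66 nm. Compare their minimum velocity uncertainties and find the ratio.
The neutron has the larger minimum velocity uncertainty, by a ratio of 4.0.

For both particles, Δp_min = ℏ/(2Δx) = 3.176e-26 kg·m/s (same for both).

The velocity uncertainty is Δv = Δp/m:
- neutron: Δv = 3.176e-26 / 1.675e-27 = 1.896e+01 m/s = 18.965 m/s
- alpha particle: Δv = 3.176e-26 / 6.645e-27 = 4.780e+00 m/s = 4.780 m/s

Ratio: 1.896e+01 / 4.780e+00 = 4.0

The lighter particle has larger velocity uncertainty because Δv ∝ 1/m.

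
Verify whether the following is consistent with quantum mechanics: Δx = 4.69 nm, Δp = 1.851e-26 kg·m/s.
Yes, it satisfies the uncertainty principle.

Calculate the product ΔxΔp:
ΔxΔp = (4.690e-09 m) × (1.851e-26 kg·m/s)
ΔxΔp = 8.681e-35 J·s

Compare to the minimum allowed value ℏ/2:
ℏ/2 = 5.273e-35 J·s

Since ΔxΔp = 8.681e-35 J·s ≥ 5.273e-35 J·s = ℏ/2,
the measurement satisfies the uncertainty principle.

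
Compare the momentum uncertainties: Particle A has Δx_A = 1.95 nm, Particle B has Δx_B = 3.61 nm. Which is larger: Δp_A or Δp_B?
Particle A has the larger minimum momentum uncertainty, by a factor of 1.85.

For each particle, the minimum momentum uncertainty is Δp_min = ℏ/(2Δx):

Particle A: Δp_A = ℏ/(2×1.950e-09 m) = 2.704e-26 kg·m/s
Particle B: Δp_B = ℏ/(2×3.610e-09 m) = 1.461e-26 kg·m/s

Ratio: Δp_A/Δp_B = 1.85

Since Δp_min ∝ 1/Δx, the particle with smaller position uncertainty (A) has larger momentum uncertainty.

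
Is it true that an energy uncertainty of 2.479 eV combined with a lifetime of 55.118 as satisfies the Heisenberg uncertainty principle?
No, it violates the uncertainty relation.

Calculate the product ΔEΔt:
ΔE = 2.479 eV = 3.972e-19 J
ΔEΔt = (3.972e-19 J) × (5.512e-17 s)
ΔEΔt = 2.189e-35 J·s

Compare to the minimum allowed value ℏ/2:
ℏ/2 = 5.273e-35 J·s

Since ΔEΔt = 2.189e-35 J·s < 5.273e-35 J·s = ℏ/2,
this violates the uncertainty relation.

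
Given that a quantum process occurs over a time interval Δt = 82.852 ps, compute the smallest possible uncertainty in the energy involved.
3.972 μeV

Using the energy-time uncertainty principle:
ΔEΔt ≥ ℏ/2

The minimum uncertainty in energy is:
ΔE_min = ℏ/(2Δt)
ΔE_min = (1.055e-34 J·s) / (2 × 8.285e-11 s)
ΔE_min = 6.364e-25 J = 3.972 μeV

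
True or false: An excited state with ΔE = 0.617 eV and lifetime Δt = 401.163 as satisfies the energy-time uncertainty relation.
No, it violates the uncertainty relation.

Calculate the product ΔEΔt:
ΔE = 0.617 eV = 9.885e-20 J
ΔEΔt = (9.885e-20 J) × (4.012e-16 s)
ΔEΔt = 3.966e-35 J·s

Compare to the minimum allowed value ℏ/2:
ℏ/2 = 5.273e-35 J·s

Since ΔEΔt = 3.966e-35 J·s < 5.273e-35 J·s = ℏ/2,
this violates the uncertainty relation.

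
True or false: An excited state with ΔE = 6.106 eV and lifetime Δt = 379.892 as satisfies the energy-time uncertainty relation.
Yes, it satisfies the uncertainty relation.

Calculate the product ΔEΔt:
ΔE = 6.106 eV = 9.783e-19 J
ΔEΔt = (9.783e-19 J) × (3.799e-16 s)
ΔEΔt = 3.716e-34 J·s

Compare to the minimum allowed value ℏ/2:
ℏ/2 = 5.273e-35 J·s

Since ΔEΔt = 3.716e-34 J·s ≥ 5.273e-35 J·s = ℏ/2,
this satisfies the uncertainty relation.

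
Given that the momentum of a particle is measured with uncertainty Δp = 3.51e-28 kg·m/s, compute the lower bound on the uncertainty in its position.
150.224 nm

Using the Heisenberg uncertainty principle:
ΔxΔp ≥ ℏ/2

The minimum uncertainty in position is:
Δx_min = ℏ/(2Δp)
Δx_min = (1.055e-34 J·s) / (2 × 3.510e-28 kg·m/s)
Δx_min = 1.502e-07 m = 150.224 nm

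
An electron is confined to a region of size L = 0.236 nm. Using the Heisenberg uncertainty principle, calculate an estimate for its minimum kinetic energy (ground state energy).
171.017 meV

Using the uncertainty principle to estimate ground state energy:

1. The position uncertainty is approximately the confinement size:
   Δx ≈ L = 2.360e-10 m

2. From ΔxΔp ≥ ℏ/2, the minimum momentum uncertainty is:
   Δp ≈ ℏ/(2L) = 2.234e-25 kg·m/s

3. The kinetic energy is approximately:
   KE ≈ (Δp)²/(2m) = (2.234e-25)²/(2 × 9.109e-31 kg)
   KE ≈ 2.740e-20 J = 171.017 meV

This is an order-of-magnitude estimate of the ground state energy.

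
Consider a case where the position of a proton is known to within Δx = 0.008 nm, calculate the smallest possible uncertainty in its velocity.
3.941 km/s

Using the Heisenberg uncertainty principle and Δp = mΔv:
ΔxΔp ≥ ℏ/2
Δx(mΔv) ≥ ℏ/2

The minimum uncertainty in velocity is:
Δv_min = ℏ/(2mΔx)
Δv_min = (1.055e-34 J·s) / (2 × 1.673e-27 kg × 8.000e-12 m)
Δv_min = 3.941e+03 m/s = 3.941 km/s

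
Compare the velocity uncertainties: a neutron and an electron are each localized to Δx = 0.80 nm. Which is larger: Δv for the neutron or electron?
The electron has the larger minimum velocity uncertainty, by a ratio of 1838.7.

For both particles, Δp_min = ℏ/(2Δx) = 6.591e-26 kg·m/s (same for both).

The velocity uncertainty is Δv = Δp/m:
- neutron: Δv = 6.591e-26 / 1.675e-27 = 3.935e+01 m/s = 39.351 m/s
- electron: Δv = 6.591e-26 / 9.109e-31 = 7.235e+04 m/s = 72.355 km/s

Ratio: 7.235e+04 / 3.935e+01 = 1838.7

The lighter particle has larger velocity uncertainty because Δv ∝ 1/m.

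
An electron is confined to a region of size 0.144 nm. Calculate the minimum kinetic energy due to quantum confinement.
459.344 meV

Using the uncertainty principle:

1. Position uncertainty: Δx ≈ 1.440e-10 m
2. Minimum momentum uncertainty: Δp = ℏ/(2Δx) = 3.662e-25 kg·m/s
3. Minimum kinetic energy:
   KE = (Δp)²/(2m) = (3.662e-25)²/(2 × 9.109e-31 kg)
   KE = 7.360e-20 J = 459.344 meV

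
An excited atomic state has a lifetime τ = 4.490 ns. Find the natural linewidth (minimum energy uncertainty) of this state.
73.298 neV

Using the energy-time uncertainty principle:
ΔEΔt ≥ ℏ/2

The lifetime τ represents the time uncertainty Δt.
The natural linewidth (minimum energy uncertainty) is:

ΔE = ℏ/(2τ)
ΔE = (1.055e-34 J·s) / (2 × 4.490e-09 s)
ΔE = 1.174e-26 J = 73.298 neV

This natural linewidth limits the precision of spectroscopic measurements.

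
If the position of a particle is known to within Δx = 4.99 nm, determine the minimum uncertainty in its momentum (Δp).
1.057 × 10^-26 kg·m/s

Using the Heisenberg uncertainty principle:
ΔxΔp ≥ ℏ/2

The minimum uncertainty in momentum is:
Δp_min = ℏ/(2Δx)
Δp_min = (1.055e-34 J·s) / (2 × 4.990e-09 m)
Δp_min = 1.057e-26 kg·m/s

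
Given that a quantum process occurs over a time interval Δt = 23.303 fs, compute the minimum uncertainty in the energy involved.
14.123 meV

Using the energy-time uncertainty principle:
ΔEΔt ≥ ℏ/2

The minimum uncertainty in energy is:
ΔE_min = ℏ/(2Δt)
ΔE_min = (1.055e-34 J·s) / (2 × 2.330e-14 s)
ΔE_min = 2.263e-21 J = 14.123 meV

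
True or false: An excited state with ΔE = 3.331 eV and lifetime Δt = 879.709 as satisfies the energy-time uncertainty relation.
Yes, it satisfies the uncertainty relation.

Calculate the product ΔEΔt:
ΔE = 3.331 eV = 5.337e-19 J
ΔEΔt = (5.337e-19 J) × (8.797e-16 s)
ΔEΔt = 4.695e-34 J·s

Compare to the minimum allowed value ℏ/2:
ℏ/2 = 5.273e-35 J·s

Since ΔEΔt = 4.695e-34 J·s ≥ 5.273e-35 J·s = ℏ/2,
this satisfies the uncertainty relation.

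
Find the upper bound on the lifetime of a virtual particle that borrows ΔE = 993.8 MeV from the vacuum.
3.312 × 10^-25 s

Using the energy-time uncertainty principle:
ΔEΔt ≥ ℏ/2

For a virtual particle borrowing energy ΔE, the maximum lifetime is:
Δt_max = ℏ/(2ΔE)

Converting energy:
ΔE = 993.8 MeV = 1.592e-10 J

Δt_max = (1.055e-34 J·s) / (2 × 1.592e-10 J)
Δt_max = 3.312e-25 s = 3.312 × 10^-25 s

Virtual particles with higher borrowed energy exist for shorter times.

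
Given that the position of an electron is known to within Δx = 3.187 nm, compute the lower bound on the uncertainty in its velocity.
18.162 km/s

Using the Heisenberg uncertainty principle and Δp = mΔv:
ΔxΔp ≥ ℏ/2
Δx(mΔv) ≥ ℏ/2

The minimum uncertainty in velocity is:
Δv_min = ℏ/(2mΔx)
Δv_min = (1.055e-34 J·s) / (2 × 9.109e-31 kg × 3.187e-09 m)
Δv_min = 1.816e+04 m/s = 18.162 km/s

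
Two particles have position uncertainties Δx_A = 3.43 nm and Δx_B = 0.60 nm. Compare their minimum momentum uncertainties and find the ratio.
Particle B has the larger minimum momentum uncertainty, by a factor of 5.72.

For each particle, the minimum momentum uncertainty is Δp_min = ℏ/(2Δx):

Particle A: Δp_A = ℏ/(2×3.430e-09 m) = 1.537e-26 kg·m/s
Particle B: Δp_B = ℏ/(2×6.000e-10 m) = 8.788e-26 kg·m/s

Ratio: Δp_B/Δp_A = 5.72

Since Δp_min ∝ 1/Δx, the particle with smaller position uncertainty (B) has larger momentum uncertainty.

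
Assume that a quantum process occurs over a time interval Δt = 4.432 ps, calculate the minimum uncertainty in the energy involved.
74.257 μeV

Using the energy-time uncertainty principle:
ΔEΔt ≥ ℏ/2

The minimum uncertainty in energy is:
ΔE_min = ℏ/(2Δt)
ΔE_min = (1.055e-34 J·s) / (2 × 4.432e-12 s)
ΔE_min = 1.190e-23 J = 74.257 μeV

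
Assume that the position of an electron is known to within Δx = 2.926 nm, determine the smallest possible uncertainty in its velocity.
19.783 km/s

Using the Heisenberg uncertainty principle and Δp = mΔv:
ΔxΔp ≥ ℏ/2
Δx(mΔv) ≥ ℏ/2

The minimum uncertainty in velocity is:
Δv_min = ℏ/(2mΔx)
Δv_min = (1.055e-34 J·s) / (2 × 9.109e-31 kg × 2.926e-09 m)
Δv_min = 1.978e+04 m/s = 19.783 km/s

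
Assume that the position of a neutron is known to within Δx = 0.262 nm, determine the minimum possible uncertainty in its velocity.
120.157 m/s

Using the Heisenberg uncertainty principle and Δp = mΔv:
ΔxΔp ≥ ℏ/2
Δx(mΔv) ≥ ℏ/2

The minimum uncertainty in velocity is:
Δv_min = ℏ/(2mΔx)
Δv_min = (1.055e-34 J·s) / (2 × 1.675e-27 kg × 2.620e-10 m)
Δv_min = 1.202e+02 m/s = 120.157 m/s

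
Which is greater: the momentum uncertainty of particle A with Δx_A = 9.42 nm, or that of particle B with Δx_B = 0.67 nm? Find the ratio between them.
Particle B has the larger minimum momentum uncertainty, by a factor of 14.06.

For each particle, the minimum momentum uncertainty is Δp_min = ℏ/(2Δx):

Particle A: Δp_A = ℏ/(2×9.420e-09 m) = 5.598e-27 kg·m/s
Particle B: Δp_B = ℏ/(2×6.700e-10 m) = 7.870e-26 kg·m/s

Ratio: Δp_B/Δp_A = 14.06

Since Δp_min ∝ 1/Δx, the particle with smaller position uncertainty (B) has larger momentum uncertainty.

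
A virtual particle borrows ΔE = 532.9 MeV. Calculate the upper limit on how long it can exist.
6.176 × 10^-25 s

Using the energy-time uncertainty principle:
ΔEΔt ≥ ℏ/2

For a virtual particle borrowing energy ΔE, the maximum lifetime is:
Δt_max = ℏ/(2ΔE)

Converting energy:
ΔE = 532.9 MeV = 8.538e-11 J

Δt_max = (1.055e-34 J·s) / (2 × 8.538e-11 J)
Δt_max = 6.176e-25 s = 6.176 × 10^-25 s

Virtual particles with higher borrowed energy exist for shorter times.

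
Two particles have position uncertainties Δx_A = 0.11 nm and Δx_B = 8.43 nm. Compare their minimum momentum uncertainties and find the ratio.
Particle A has the larger minimum momentum uncertainty, by a factor of 76.64.

For each particle, the minimum momentum uncertainty is Δp_min = ℏ/(2Δx):

Particle A: Δp_A = ℏ/(2×1.100e-10 m) = 4.794e-25 kg·m/s
Particle B: Δp_B = ℏ/(2×8.430e-09 m) = 6.255e-27 kg·m/s

Ratio: Δp_A/Δp_B = 76.64

Since Δp_min ∝ 1/Δx, the particle with smaller position uncertainty (A) has larger momentum uncertainty.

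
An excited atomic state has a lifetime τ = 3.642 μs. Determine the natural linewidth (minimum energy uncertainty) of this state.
90.364 peV

Using the energy-time uncertainty principle:
ΔEΔt ≥ ℏ/2

The lifetime τ represents the time uncertainty Δt.
The natural linewidth (minimum energy uncertainty) is:

ΔE = ℏ/(2τ)
ΔE = (1.055e-34 J·s) / (2 × 3.642e-06 s)
ΔE = 1.448e-29 J = 90.364 peV

This natural linewidth limits the precision of spectroscopic measurements.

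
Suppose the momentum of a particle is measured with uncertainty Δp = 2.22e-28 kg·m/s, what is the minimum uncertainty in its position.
237.516 nm

Using the Heisenberg uncertainty principle:
ΔxΔp ≥ ℏ/2

The minimum uncertainty in position is:
Δx_min = ℏ/(2Δp)
Δx_min = (1.055e-34 J·s) / (2 × 2.220e-28 kg·m/s)
Δx_min = 2.375e-07 m = 237.516 nm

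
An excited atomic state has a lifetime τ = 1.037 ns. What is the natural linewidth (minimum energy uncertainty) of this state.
317.364 neV

Using the energy-time uncertainty principle:
ΔEΔt ≥ ℏ/2

The lifetime τ represents the time uncertainty Δt.
The natural linewidth (minimum energy uncertainty) is:

ΔE = ℏ/(2τ)
ΔE = (1.055e-34 J·s) / (2 × 1.037e-09 s)
ΔE = 5.085e-26 J = 317.364 neV

This natural linewidth limits the precision of spectroscopic measurements.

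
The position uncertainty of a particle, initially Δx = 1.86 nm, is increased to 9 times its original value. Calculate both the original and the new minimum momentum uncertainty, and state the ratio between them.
Original Δp_min = 2.835 × 10^-26 kg·m/s; new Δp'_min = 3.150 × 10^-27 kg·m/s; ratio Δp'_min/Δp_min = 1/9.

From the uncertainty principle ΔxΔp ≥ ℏ/2, the minimum momentum uncertainty is Δp_min = ℏ/(2Δx).

Original (Δx = 1.86 nm = 1.860e-09 m):
Δp_min = (1.055e-34 J·s)/(2 × 1.860e-09 m) = 2.835e-26 kg·m/s

When Δx → 9Δx:
Δp'_min = ℏ/(2 × 9Δx) = (1/9) × ℏ/(2Δx) = (1/9) × Δp_min
Δp'_min = 1/9 × 2.835e-26 kg·m/s = 3.150e-27 kg·m/s

Since Δp_min ∝ 1/Δx, when Δx is increased to 9 times its original value, Δp_min decreases to 1/9 of its original value.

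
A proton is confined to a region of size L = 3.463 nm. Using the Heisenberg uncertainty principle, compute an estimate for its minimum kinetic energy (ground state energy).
432.563 neV

Using the uncertainty principle to estimate ground state energy:

1. The position uncertainty is approximately the confinement size:
   Δx ≈ L = 3.463e-09 m

2. From ΔxΔp ≥ ℏ/2, the minimum momentum uncertainty is:
   Δp ≈ ℏ/(2L) = 1.523e-26 kg·m/s

3. The kinetic energy is approximately:
   KE ≈ (Δp)²/(2m) = (1.523e-26)²/(2 × 1.673e-27 kg)
   KE ≈ 6.930e-26 J = 432.563 neV

This is an order-of-magnitude estimate of the ground state energy.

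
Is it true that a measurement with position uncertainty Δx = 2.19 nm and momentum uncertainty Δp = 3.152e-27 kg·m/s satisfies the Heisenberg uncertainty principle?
No, it violates the uncertainty principle (impossible measurement).

Calculate the product ΔxΔp:
ΔxΔp = (2.190e-09 m) × (3.152e-27 kg·m/s)
ΔxΔp = 6.903e-36 J·s

Compare to the minimum allowed value ℏ/2:
ℏ/2 = 5.273e-35 J·s

Since ΔxΔp = 6.903e-36 J·s < 5.273e-35 J·s = ℏ/2,
the measurement violates the uncertainty principle.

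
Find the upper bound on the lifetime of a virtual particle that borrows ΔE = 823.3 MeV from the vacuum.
3.997 × 10^-25 s

Using the energy-time uncertainty principle:
ΔEΔt ≥ ℏ/2

For a virtual particle borrowing energy ΔE, the maximum lifetime is:
Δt_max = ℏ/(2ΔE)

Converting energy:
ΔE = 823.3 MeV = 1.319e-10 J

Δt_max = (1.055e-34 J·s) / (2 × 1.319e-10 J)
Δt_max = 3.997e-25 s = 3.997 × 10^-25 s

Virtual particles with higher borrowed energy exist for shorter times.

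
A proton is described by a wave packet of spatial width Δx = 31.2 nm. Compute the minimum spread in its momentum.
1.690 × 10^-27 kg·m/s

For a wave packet, the spatial width Δx and momentum spread Δp are related by the uncertainty principle:
ΔxΔp ≥ ℏ/2

The minimum momentum spread is:
Δp_min = ℏ/(2Δx)
Δp_min = (1.055e-34 J·s) / (2 × 3.120e-08 m)
Δp_min = 1.690e-27 kg·m/s

A wave packet cannot have both a well-defined position and well-defined momentum.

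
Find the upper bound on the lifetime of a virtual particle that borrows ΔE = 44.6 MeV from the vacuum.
7.379 ys

Using the energy-time uncertainty principle:
ΔEΔt ≥ ℏ/2

For a virtual particle borrowing energy ΔE, the maximum lifetime is:
Δt_max = ℏ/(2ΔE)

Converting energy:
ΔE = 44.6 MeV = 7.146e-12 J

Δt_max = (1.055e-34 J·s) / (2 × 7.146e-12 J)
Δt_max = 7.379e-24 s = 7.379 ys

Virtual particles with higher borrowed energy exist for shorter times.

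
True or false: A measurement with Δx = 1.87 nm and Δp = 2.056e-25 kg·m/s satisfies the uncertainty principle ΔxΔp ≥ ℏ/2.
Yes, it satisfies the uncertainty principle.

Calculate the product ΔxΔp:
ΔxΔp = (1.870e-09 m) × (2.056e-25 kg·m/s)
ΔxΔp = 3.845e-34 J·s

Compare to the minimum allowed value ℏ/2:
ℏ/2 = 5.273e-35 J·s

Since ΔxΔp = 3.845e-34 J·s ≥ 5.273e-35 J·s = ℏ/2,
the measurement satisfies the uncertainty principle.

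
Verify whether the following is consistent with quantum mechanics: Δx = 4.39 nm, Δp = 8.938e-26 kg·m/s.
Yes, it satisfies the uncertainty principle.

Calculate the product ΔxΔp:
ΔxΔp = (4.390e-09 m) × (8.938e-26 kg·m/s)
ΔxΔp = 3.924e-34 J·s

Compare to the minimum allowed value ℏ/2:
ℏ/2 = 5.273e-35 J·s

Since ΔxΔp = 3.924e-34 J·s ≥ 5.273e-35 J·s = ℏ/2,
the measurement satisfies the uncertainty principle.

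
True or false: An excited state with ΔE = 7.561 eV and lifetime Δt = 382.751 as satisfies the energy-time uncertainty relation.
Yes, it satisfies the uncertainty relation.

Calculate the product ΔEΔt:
ΔE = 7.561 eV = 1.211e-18 J
ΔEΔt = (1.211e-18 J) × (3.828e-16 s)
ΔEΔt = 4.637e-34 J·s

Compare to the minimum allowed value ℏ/2:
ℏ/2 = 5.273e-35 J·s

Since ΔEΔt = 4.637e-34 J·s ≥ 5.273e-35 J·s = ℏ/2,
this satisfies the uncertainty relation.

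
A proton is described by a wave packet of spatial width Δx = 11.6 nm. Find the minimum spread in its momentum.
4.546 × 10^-27 kg·m/s

For a wave packet, the spatial width Δx and momentum spread Δp are related by the uncertainty principle:
ΔxΔp ≥ ℏ/2

The minimum momentum spread is:
Δp_min = ℏ/(2Δx)
Δp_min = (1.055e-34 J·s) / (2 × 1.160e-08 m)
Δp_min = 4.546e-27 kg·m/s

A wave packet cannot have both a well-defined position and well-defined momentum.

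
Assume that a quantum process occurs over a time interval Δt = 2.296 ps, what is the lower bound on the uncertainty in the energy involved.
143.339 μeV

Using the energy-time uncertainty principle:
ΔEΔt ≥ ℏ/2

The minimum uncertainty in energy is:
ΔE_min = ℏ/(2Δt)
ΔE_min = (1.055e-34 J·s) / (2 × 2.296e-12 s)
ΔE_min = 2.297e-23 J = 143.339 μeV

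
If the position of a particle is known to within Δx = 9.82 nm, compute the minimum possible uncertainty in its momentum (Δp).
5.370 × 10^-27 kg·m/s

Using the Heisenberg uncertainty principle:
ΔxΔp ≥ ℏ/2

The minimum uncertainty in momentum is:
Δp_min = ℏ/(2Δx)
Δp_min = (1.055e-34 J·s) / (2 × 9.820e-09 m)
Δp_min = 5.370e-27 kg·m/s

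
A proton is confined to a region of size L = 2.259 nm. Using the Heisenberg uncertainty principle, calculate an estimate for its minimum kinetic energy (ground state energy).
1.017 μeV

Using the uncertainty principle to estimate ground state energy:

1. The position uncertainty is approximately the confinement size:
   Δx ≈ L = 2.259e-09 m

2. From ΔxΔp ≥ ℏ/2, the minimum momentum uncertainty is:
   Δp ≈ ℏ/(2L) = 2.334e-26 kg·m/s

3. The kinetic energy is approximately:
   KE ≈ (Δp)²/(2m) = (2.334e-26)²/(2 × 1.673e-27 kg)
   KE ≈ 1.629e-25 J = 1.017 μeV

This is an order-of-magnitude estimate of the ground state energy.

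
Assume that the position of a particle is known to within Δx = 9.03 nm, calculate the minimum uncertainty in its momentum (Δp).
5.839 × 10^-27 kg·m/s

Using the Heisenberg uncertainty principle:
ΔxΔp ≥ ℏ/2

The minimum uncertainty in momentum is:
Δp_min = ℏ/(2Δx)
Δp_min = (1.055e-34 J·s) / (2 × 9.030e-09 m)
Δp_min = 5.839e-27 kg·m/s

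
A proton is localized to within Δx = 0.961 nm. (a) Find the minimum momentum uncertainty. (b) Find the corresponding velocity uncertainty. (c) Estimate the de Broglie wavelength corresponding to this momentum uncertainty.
(a) Δp_min = 5.487 × 10^-26 kg·m/s
(b) Δv_min = 32.804 m/s
(c) λ_dB = 12.076 nm

Step-by-step:

(a) From the uncertainty principle:
Δp_min = ℏ/(2Δx) = (1.055e-34 J·s)/(2 × 9.610e-10 m) = 5.487e-26 kg·m/s

(b) The velocity uncertainty:
Δv = Δp/m = (5.487e-26 kg·m/s)/(1.673e-27 kg) = 3.280e+01 m/s = 32.804 m/s

(c) The de Broglie wavelength for this momentum:
λ = h/p = (6.626e-34 J·s)/(5.487e-26 kg·m/s) = 1.208e-08 m = 12.076 nm

Note: The de Broglie wavelength is comparable to the localization size, as expected from wave-particle duality.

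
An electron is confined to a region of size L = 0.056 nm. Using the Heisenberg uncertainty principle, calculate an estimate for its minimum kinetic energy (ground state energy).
3.037 eV

Using the uncertainty principle to estimate ground state energy:

1. The position uncertainty is approximately the confinement size:
   Δx ≈ L = 5.600e-11 m

2. From ΔxΔp ≥ ℏ/2, the minimum momentum uncertainty is:
   Δp ≈ ℏ/(2L) = 9.416e-25 kg·m/s

3. The kinetic energy is approximately:
   KE ≈ (Δp)²/(2m) = (9.416e-25)²/(2 × 9.109e-31 kg)
   KE ≈ 4.866e-19 J = 3.037 eV

This is an order-of-magnitude estimate of the ground state energy.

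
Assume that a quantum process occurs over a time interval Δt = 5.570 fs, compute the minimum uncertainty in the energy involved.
59.085 meV

Using the energy-time uncertainty principle:
ΔEΔt ≥ ℏ/2

The minimum uncertainty in energy is:
ΔE_min = ℏ/(2Δt)
ΔE_min = (1.055e-34 J·s) / (2 × 5.570e-15 s)
ΔE_min = 9.467e-21 J = 59.085 meV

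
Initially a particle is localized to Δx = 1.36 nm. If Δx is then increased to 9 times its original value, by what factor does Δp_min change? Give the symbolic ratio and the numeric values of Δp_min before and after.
Original Δp_min = 3.877 × 10^-26 kg·m/s; new Δp'_min = 4.308 × 10^-27 kg·m/s; ratio Δp'_min/Δp_min = 1/9.

From the uncertainty principle ΔxΔp ≥ ℏ/2, the minimum momentum uncertainty is Δp_min = ℏ/(2Δx).

Original (Δx = 1.36 nm = 1.360e-09 m):
Δp_min = (1.055e-34 J·s)/(2 × 1.360e-09 m) = 3.877e-26 kg·m/s

When Δx → 9Δx:
Δp'_min = ℏ/(2 × 9Δx) = (1/9) × ℏ/(2Δx) = (1/9) × Δp_min
Δp'_min = 1/9 × 3.877e-26 kg·m/s = 4.308e-27 kg·m/s

Since Δp_min ∝ 1/Δx, when Δx is increased to 9 times its original value, Δp_min decreases to 1/9 of its original value.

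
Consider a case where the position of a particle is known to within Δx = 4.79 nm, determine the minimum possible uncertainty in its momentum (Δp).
1.101 × 10^-26 kg·m/s

Using the Heisenberg uncertainty principle:
ΔxΔp ≥ ℏ/2

The minimum uncertainty in momentum is:
Δp_min = ℏ/(2Δx)
Δp_min = (1.055e-34 J·s) / (2 × 4.790e-09 m)
Δp_min = 1.101e-26 kg·m/s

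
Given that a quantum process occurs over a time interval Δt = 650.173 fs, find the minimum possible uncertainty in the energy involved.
506.182 μeV

Using the energy-time uncertainty principle:
ΔEΔt ≥ ℏ/2

The minimum uncertainty in energy is:
ΔE_min = ℏ/(2Δt)
ΔE_min = (1.055e-34 J·s) / (2 × 6.502e-13 s)
ΔE_min = 8.110e-23 J = 506.182 μeV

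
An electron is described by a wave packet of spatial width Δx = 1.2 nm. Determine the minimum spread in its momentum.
4.394 × 10^-26 kg·m/s

For a wave packet, the spatial width Δx and momentum spread Δp are related by the uncertainty principle:
ΔxΔp ≥ ℏ/2

The minimum momentum spread is:
Δp_min = ℏ/(2Δx)
Δp_min = (1.055e-34 J·s) / (2 × 1.200e-09 m)
Δp_min = 4.394e-26 kg·m/s

A wave packet cannot have both a well-defined position and well-defined momentum.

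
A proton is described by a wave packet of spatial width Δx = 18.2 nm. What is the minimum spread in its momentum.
2.897 × 10^-27 kg·m/s

For a wave packet, the spatial width Δx and momentum spread Δp are related by the uncertainty principle:
ΔxΔp ≥ ℏ/2

The minimum momentum spread is:
Δp_min = ℏ/(2Δx)
Δp_min = (1.055e-34 J·s) / (2 × 1.820e-08 m)
Δp_min = 2.897e-27 kg·m/s

A wave packet cannot have both a well-defined position and well-defined momentum.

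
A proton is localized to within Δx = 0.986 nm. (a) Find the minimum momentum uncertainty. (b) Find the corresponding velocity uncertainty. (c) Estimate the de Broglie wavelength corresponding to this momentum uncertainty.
(a) Δp_min = 5.348 × 10^-26 kg·m/s
(b) Δv_min = 31.972 m/s
(c) λ_dB = 12.390 nm

Step-by-step:

(a) From the uncertainty principle:
Δp_min = ℏ/(2Δx) = (1.055e-34 J·s)/(2 × 9.860e-10 m) = 5.348e-26 kg·m/s

(b) The velocity uncertainty:
Δv = Δp/m = (5.348e-26 kg·m/s)/(1.673e-27 kg) = 3.197e+01 m/s = 31.972 m/s

(c) The de Broglie wavelength for this momentum:
λ = h/p = (6.626e-34 J·s)/(5.348e-26 kg·m/s) = 1.239e-08 m = 12.390 nm

Note: The de Broglie wavelength is comparable to the localization size, as expected from wave-particle duality.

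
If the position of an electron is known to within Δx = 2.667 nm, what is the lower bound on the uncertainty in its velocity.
21.704 km/s

Using the Heisenberg uncertainty principle and Δp = mΔv:
ΔxΔp ≥ ℏ/2
Δx(mΔv) ≥ ℏ/2

The minimum uncertainty in velocity is:
Δv_min = ℏ/(2mΔx)
Δv_min = (1.055e-34 J·s) / (2 × 9.109e-31 kg × 2.667e-09 m)
Δv_min = 2.170e+04 m/s = 21.704 km/s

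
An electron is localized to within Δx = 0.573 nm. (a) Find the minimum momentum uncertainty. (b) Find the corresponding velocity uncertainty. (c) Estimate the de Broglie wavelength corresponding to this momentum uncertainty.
(a) Δp_min = 9.202 × 10^-26 kg·m/s
(b) Δv_min = 101.019 km/s
(c) λ_dB = 7.201 nm

Step-by-step:

(a) From the uncertainty principle:
Δp_min = ℏ/(2Δx) = (1.055e-34 J·s)/(2 × 5.730e-10 m) = 9.202e-26 kg·m/s

(b) The velocity uncertainty:
Δv = Δp/m = (9.202e-26 kg·m/s)/(9.109e-31 kg) = 1.010e+05 m/s = 101.019 km/s

(c) The de Broglie wavelength for this momentum:
λ = h/p = (6.626e-34 J·s)/(9.202e-26 kg·m/s) = 7.201e-09 m = 7.201 nm

Note: The de Broglie wavelength is comparable to the localization size, as expected from wave-particle duality.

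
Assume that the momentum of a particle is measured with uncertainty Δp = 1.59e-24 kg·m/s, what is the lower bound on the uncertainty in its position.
33.163 pm

Using the Heisenberg uncertainty principle:
ΔxΔp ≥ ℏ/2

The minimum uncertainty in position is:
Δx_min = ℏ/(2Δp)
Δx_min = (1.055e-34 J·s) / (2 × 1.590e-24 kg·m/s)
Δx_min = 3.316e-11 m = 33.163 pm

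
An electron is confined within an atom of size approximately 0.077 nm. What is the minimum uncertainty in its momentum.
6.848 × 10^-25 kg·m/s

Using the Heisenberg uncertainty principle:
ΔxΔp ≥ ℏ/2

With Δx ≈ L = 7.700e-11 m (the confinement size):
Δp_min = ℏ/(2Δx)
Δp_min = (1.055e-34 J·s) / (2 × 7.700e-11 m)
Δp_min = 6.848e-25 kg·m/s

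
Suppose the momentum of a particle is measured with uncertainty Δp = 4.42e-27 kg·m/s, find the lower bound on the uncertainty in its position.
11.930 nm

Using the Heisenberg uncertainty principle:
ΔxΔp ≥ ℏ/2

The minimum uncertainty in position is:
Δx_min = ℏ/(2Δp)
Δx_min = (1.055e-34 J·s) / (2 × 4.420e-27 kg·m/s)
Δx_min = 1.193e-08 m = 11.930 nm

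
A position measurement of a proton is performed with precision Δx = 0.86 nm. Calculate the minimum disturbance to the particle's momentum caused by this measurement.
6.131 × 10^-26 kg·m/s

The uncertainty principle implies that measuring position disturbs momentum:
ΔxΔp ≥ ℏ/2

When we measure position with precision Δx, we necessarily introduce a momentum uncertainty:
Δp ≥ ℏ/(2Δx)
Δp_min = (1.055e-34 J·s) / (2 × 8.600e-10 m)
Δp_min = 6.131e-26 kg·m/s

The more precisely we measure position, the greater the momentum disturbance.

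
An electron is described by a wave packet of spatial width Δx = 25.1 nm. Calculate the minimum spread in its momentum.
2.101 × 10^-27 kg·m/s

For a wave packet, the spatial width Δx and momentum spread Δp are related by the uncertainty principle:
ΔxΔp ≥ ℏ/2

The minimum momentum spread is:
Δp_min = ℏ/(2Δx)
Δp_min = (1.055e-34 J·s) / (2 × 2.510e-08 m)
Δp_min = 2.101e-27 kg·m/s

A wave packet cannot have both a well-defined position and well-defined momentum.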